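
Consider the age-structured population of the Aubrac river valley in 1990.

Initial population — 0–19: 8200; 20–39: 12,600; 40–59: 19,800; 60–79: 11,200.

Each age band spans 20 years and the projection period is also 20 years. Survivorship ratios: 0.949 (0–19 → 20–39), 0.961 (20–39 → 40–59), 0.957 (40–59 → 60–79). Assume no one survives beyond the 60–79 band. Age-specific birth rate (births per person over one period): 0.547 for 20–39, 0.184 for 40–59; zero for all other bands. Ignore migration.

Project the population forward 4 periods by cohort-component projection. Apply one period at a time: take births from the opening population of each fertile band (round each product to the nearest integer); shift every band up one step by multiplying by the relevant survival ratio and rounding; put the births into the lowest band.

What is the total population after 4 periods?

26739

(Bands numbered youngest = 1 to oldest = 4.)
[period 1]
Births: 12600 × 0.547 = 6892, 19800 × 0.184 = 3643 → 10535
Band 2: 8200 × 0.949 = 7782
Band 3: 12600 × 0.961 = 12109
Band 4: 19800 × 0.957 = 18949
Giving 10535 / 7782 / 12109 / 18949.
[period 2]
Births: 7782 × 0.547 = 4257, 12109 × 0.184 = 2228 → 6485
Band 2: 10535 × 0.949 = 9998
Band 3: 7782 × 0.961 = 7479
Band 4: 12109 × 0.957 = 11588
Giving 6485 / 9998 / 7479 / 11588.
[period 3]
Births: 9998 × 0.547 = 5469, 7479 × 0.184 = 1376 → 6845
Band 2: 6485 × 0.949 = 6154
Band 3: 9998 × 0.961 = 9608
Band 4: 7479 × 0.957 = 7157
Giving 6845 / 6154 / 9608 / 7157.
[period 4]
Births: 6154 × 0.547 = 3366, 9608 × 0.184 = 1768 → 5134
Band 2: 6845 × 0.949 = 6496
Band 3: 6154 × 0.961 = 5914
Band 4: 9608 × 0.957 = 9195
Giving 5134 / 6496 / 5914 / 9195.
Total after period 4: 5134 + 6496 + 5914 + 9195 = 26739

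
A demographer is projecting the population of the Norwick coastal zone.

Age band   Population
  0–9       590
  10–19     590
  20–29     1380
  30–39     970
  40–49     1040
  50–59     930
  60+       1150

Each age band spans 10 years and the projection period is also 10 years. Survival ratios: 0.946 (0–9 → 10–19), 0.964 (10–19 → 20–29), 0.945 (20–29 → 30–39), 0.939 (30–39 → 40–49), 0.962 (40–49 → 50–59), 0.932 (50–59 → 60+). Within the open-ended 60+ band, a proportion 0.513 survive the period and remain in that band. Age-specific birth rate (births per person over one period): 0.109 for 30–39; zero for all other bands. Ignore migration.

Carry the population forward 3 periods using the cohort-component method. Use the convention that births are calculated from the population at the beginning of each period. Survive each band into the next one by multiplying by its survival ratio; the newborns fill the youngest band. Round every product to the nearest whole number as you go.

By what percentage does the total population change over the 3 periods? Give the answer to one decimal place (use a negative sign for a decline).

Period 1.
Births: 970 * 0.109 = 106
10–19: 590 * 0.946 = 558
20–29: 590 * 0.964 = 569
30–39: 1380 * 0.945 = 1304
40–49: 970 * 0.939 = 911
50–59: 1040 * 0.962 = 1000
60+: 930 * 0.932 + 1150 * 0.513 = 867 + 590 = 1457
→ [106, 558, 569, 1304, 911, 1000, 1457]
Period 2.
Births: 1304 * 0.109 = 142
10–19: 106 * 0.946 = 100
20–29: 558 * 0.964 = 538
30–39: 569 * 0.945 = 538
40–49: 1304 * 0.939 = 1224
50–59: 911 * 0.962 = 876
60+: 1000 * 0.932 + 1457 * 0.513 = 932 + 747 = 1679
→ [142, 100, 538, 538, 1224, 876, 1679]
Period 3.
Births: 538 * 0.109 = 59
10–19: 142 * 0.946 = 134
20–29: 100 * 0.964 = 96
30–39: 538 * 0.945 = 508
40–49: 538 * 0.939 = 505
50–59: 1224 * 0.962 = 1177
60+: 876 * 0.932 + 1679 * 0.513 = 816 + 861 = 1677
→ [59, 134, 96, 508, 505, 1177, 1677]
Total: 6650 → 4156; change = -2494; percentage change = -37.5%

-37.5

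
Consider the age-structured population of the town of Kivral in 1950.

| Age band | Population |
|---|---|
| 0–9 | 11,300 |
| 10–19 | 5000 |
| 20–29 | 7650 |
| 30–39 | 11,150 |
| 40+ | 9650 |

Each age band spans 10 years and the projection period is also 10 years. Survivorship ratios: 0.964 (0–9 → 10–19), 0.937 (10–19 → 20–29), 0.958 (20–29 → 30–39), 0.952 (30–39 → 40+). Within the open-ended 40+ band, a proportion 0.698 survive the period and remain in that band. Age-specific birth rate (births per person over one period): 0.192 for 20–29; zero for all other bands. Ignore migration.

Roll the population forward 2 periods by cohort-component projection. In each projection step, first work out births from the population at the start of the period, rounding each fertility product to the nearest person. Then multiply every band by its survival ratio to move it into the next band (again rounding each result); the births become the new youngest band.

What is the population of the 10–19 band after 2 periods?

— Period 1 —
Births: 7650 * 0.192 = 1469
10–19: 11300 * 0.964 = 10893
20–29: 5000 * 0.937 = 4685
30–39: 7650 * 0.958 = 7329
40+: 11150 * 0.952 + 9650 * 0.698 = 10615 + 6736 = 17351
Population now: 0–9=1469, 10–19=10893, 20–29=4685, 30–39=7329, 40+=17351
— Period 2 —
Births: 4685 * 0.192 = 900
10–19: 1469 * 0.964 = 1416
20–29: 10893 * 0.937 = 10207
30–39: 4685 * 0.958 = 4488
40+: 7329 * 0.952 + 17351 * 0.698 = 6977 + 12111 = 19088
Population now: 0–9=900, 10–19=1416, 20–29=10207, 30–39=4488, 40+=19088

1416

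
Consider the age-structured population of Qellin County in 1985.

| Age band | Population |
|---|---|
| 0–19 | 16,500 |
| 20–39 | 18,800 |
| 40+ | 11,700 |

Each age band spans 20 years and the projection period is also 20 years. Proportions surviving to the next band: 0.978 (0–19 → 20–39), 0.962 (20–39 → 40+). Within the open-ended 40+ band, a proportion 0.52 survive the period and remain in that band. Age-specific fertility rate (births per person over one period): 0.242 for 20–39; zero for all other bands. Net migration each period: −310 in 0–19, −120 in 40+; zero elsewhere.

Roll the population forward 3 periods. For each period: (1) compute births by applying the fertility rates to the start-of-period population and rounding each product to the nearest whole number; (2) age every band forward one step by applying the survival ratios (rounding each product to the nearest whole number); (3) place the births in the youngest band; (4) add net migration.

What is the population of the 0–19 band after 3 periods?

694

Let band 1 be 0–19 through band 3 = 40+.
Period 1.
Births: 18800 × 0.242 = 4550
Band 2: 16500 × 0.978 = 16137
Band 3: 18800 × 0.962 + 11700 × 0.52 = 18086 + 6084 = 24170
Net migration: Band 1 − 310 → 4240; Band 3 − 120 → 24050
→ [4240, 16137, 24050]
Period 2.
Births: 16137 × 0.242 = 3905
Band 2: 4240 × 0.978 = 4147
Band 3: 16137 × 0.962 + 24050 × 0.52 = 15524 + 12506 = 28030
Net migration: Band 1 − 310 → 3595; Band 3 − 120 → 27910
→ [3595, 4147, 27910]
Period 3.
Births: 4147 × 0.242 = 1004
Band 2: 3595 × 0.978 = 3516
Band 3: 4147 × 0.962 + 27910 × 0.52 = 3989 + 14513 = 18502
Net migration: Band 1 − 310 → 694; Band 3 − 120 → 18382
→ [694, 3516, 18382]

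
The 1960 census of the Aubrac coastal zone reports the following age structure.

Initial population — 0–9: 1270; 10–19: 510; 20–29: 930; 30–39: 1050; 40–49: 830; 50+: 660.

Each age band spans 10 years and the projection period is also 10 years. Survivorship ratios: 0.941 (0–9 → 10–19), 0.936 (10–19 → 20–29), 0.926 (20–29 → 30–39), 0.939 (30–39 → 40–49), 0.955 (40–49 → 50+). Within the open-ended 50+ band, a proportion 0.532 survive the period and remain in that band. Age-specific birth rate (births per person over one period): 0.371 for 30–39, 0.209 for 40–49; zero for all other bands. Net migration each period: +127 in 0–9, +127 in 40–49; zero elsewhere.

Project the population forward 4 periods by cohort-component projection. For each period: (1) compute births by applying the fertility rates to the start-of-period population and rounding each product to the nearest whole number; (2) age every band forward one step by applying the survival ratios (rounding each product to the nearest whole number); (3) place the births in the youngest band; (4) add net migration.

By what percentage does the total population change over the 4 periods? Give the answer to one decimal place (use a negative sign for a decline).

Numbering the groups 1..6 from youngest to oldest:
Period 1.
Births: 1050 × 0.371 = 390 ; 830 × 0.209 = 173 → total 563
Group 2: 1270 × 0.941 = 1195
Group 3: 510 × 0.936 = 477
Group 4: 930 × 0.926 = 861
Group 5: 1050 × 0.939 = 986
Group 6: 830 × 0.955 + 660 × 0.532 = 793 + 351 = 1144
Net migration: Group 1 + 127 → 690; Group 5 + 127 → 1113
End of period: [690, 1195, 477, 861, 1113, 1144]
Period 2.
Births: 861 × 0.371 = 319 ; 1113 × 0.209 = 233 → total 552
Group 2: 690 × 0.941 = 649
Group 3: 1195 × 0.936 = 1119
Group 4: 477 × 0.926 = 442
Group 5: 861 × 0.939 = 808
Group 6: 1113 × 0.955 + 1144 × 0.532 = 1063 + 609 = 1672
Net migration: Group 1 + 127 → 679; Group 5 + 127 → 935
End of period: [679, 649, 1119, 442, 935, 1672]
Period 3.
Births: 442 × 0.371 = 164 ; 935 × 0.209 = 195 → total 359
Group 2: 679 × 0.941 = 639
Group 3: 649 × 0.936 = 607
Group 4: 1119 × 0.926 = 1036
Group 5: 442 × 0.939 = 415
Group 6: 935 × 0.955 + 1672 × 0.532 = 893 + 890 = 1783
Net migration: Group 1 + 127 → 486; Group 5 + 127 → 542
End of period: [486, 639, 607, 1036, 542, 1783]
Period 4.
Births: 1036 × 0.371 = 384 ; 542 × 0.209 = 113 → total 497
Group 2: 486 × 0.941 = 457
Group 3: 639 × 0.936 = 598
Group 4: 607 × 0.926 = 562
Group 5: 1036 × 0.939 = 973
Group 6: 542 × 0.955 + 1783 × 0.532 = 518 + 949 = 1467
Net migration: Group 1 + 127 → 624; Group 5 + 127 → 1100
End of period: [624, 457, 598, 562, 1100, 1467]
Total: 5250 → 4808; change = -442; percentage change = -8.4%

-8.4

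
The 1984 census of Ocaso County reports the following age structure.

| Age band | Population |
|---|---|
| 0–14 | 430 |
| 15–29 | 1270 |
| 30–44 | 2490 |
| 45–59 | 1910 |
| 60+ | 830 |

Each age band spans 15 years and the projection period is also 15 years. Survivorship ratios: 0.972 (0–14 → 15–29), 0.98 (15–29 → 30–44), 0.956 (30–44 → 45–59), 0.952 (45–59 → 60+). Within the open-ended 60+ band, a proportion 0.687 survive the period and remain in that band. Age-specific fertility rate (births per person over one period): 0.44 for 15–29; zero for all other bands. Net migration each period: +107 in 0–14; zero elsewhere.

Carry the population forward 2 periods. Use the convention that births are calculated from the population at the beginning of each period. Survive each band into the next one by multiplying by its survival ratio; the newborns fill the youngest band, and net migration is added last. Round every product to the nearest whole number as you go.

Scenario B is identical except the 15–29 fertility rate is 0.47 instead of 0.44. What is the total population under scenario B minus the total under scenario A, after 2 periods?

(Groups numbered youngest = 1 to oldest = 5.)
Period 1.
Births: 1270 × 0.44 = 559
Group 2: 430 × 0.972 = 418
Group 3: 1270 × 0.98 = 1245
Group 4: 2490 × 0.956 = 2380
Group 5: 1910 × 0.952 + 830 × 0.687 = 1818 + 570 = 2388
Net migration: Group 1 + 107 → 666
→ [666, 418, 1245, 2380, 2388]
Period 2.
Births: 418 × 0.44 = 184
Group 2: 666 × 0.972 = 647
Group 3: 418 × 0.98 = 410
Group 4: 1245 × 0.956 = 1190
Group 5: 2380 × 0.952 + 2388 × 0.687 = 2266 + 1641 = 3907
Net migration: Group 1 + 107 → 291
→ [291, 647, 410, 1190, 3907]
Scenario A total after 2 periods: 6445
Scenario B projection —
Period 1.
Births: 1270 × 0.47 = 597
Group 2: 430 × 0.972 = 418
Group 3: 1270 × 0.98 = 1245
Group 4: 2490 × 0.956 = 2380
Group 5: 1910 × 0.952 + 830 × 0.687 = 1818 + 570 = 2388
Net migration: Group 1 + 107 → 704
→ [704, 418, 1245, 2380, 2388]
Period 2.
Births: 418 × 0.47 = 196
Group 2: 704 × 0.972 = 684
Group 3: 418 × 0.98 = 410
Group 4: 1245 × 0.956 = 1190
Group 5: 2380 × 0.952 + 2388 × 0.687 = 2266 + 1641 = 3907
Net migration: Group 1 + 107 → 303
→ [303, 684, 410, 1190, 3907]
Scenario B total after 2 periods: 6494
Difference B − A = 6494 − 6445 = 49

49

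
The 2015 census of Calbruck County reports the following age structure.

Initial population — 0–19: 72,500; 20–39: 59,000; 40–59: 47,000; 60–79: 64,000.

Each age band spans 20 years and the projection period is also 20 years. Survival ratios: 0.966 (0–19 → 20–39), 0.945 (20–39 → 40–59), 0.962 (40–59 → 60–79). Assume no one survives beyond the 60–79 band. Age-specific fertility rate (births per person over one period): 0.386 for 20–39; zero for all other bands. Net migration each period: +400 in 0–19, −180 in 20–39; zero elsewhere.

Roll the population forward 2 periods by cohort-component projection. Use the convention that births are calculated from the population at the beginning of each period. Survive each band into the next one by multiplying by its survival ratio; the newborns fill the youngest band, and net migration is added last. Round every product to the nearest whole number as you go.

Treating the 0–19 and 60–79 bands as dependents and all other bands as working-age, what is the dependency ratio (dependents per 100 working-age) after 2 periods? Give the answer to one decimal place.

Period 1.
Births: 59000 × 0.386 = 22774
20–39: 72500 × 0.966 = 70035
40–59: 59000 × 0.945 = 55755
60–79: 47000 × 0.962 = 45214
Net migration: 0–19 + 400 → 23174; 20–39 − 180 → 69855
End of period: [23174, 69855, 55755, 45214]
Period 2.
Births: 69855 × 0.386 = 26964
20–39: 23174 × 0.966 = 22386
40–59: 69855 × 0.945 = 66013
60–79: 55755 × 0.962 = 53636
Net migration: 0–19 + 400 → 27364; 20–39 − 180 → 22206
End of period: [27364, 22206, 66013, 53636]
Dependents (band 0–19 + band 60–79) = 27364 + 53636 = 81000; working-age = 88219; ratio = 81000/88219 × 100 = 91.8

91.8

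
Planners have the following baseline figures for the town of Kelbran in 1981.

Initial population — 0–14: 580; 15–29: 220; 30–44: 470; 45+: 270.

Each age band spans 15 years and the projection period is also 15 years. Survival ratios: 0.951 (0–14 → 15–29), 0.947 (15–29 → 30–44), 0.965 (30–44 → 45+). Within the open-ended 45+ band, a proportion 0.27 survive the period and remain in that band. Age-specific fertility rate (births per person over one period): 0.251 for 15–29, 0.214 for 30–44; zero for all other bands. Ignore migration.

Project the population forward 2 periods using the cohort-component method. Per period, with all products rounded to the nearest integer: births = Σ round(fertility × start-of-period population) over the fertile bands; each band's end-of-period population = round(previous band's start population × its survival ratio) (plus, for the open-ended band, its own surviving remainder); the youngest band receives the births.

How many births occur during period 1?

156

Call the groups 1 to 4, youngest first.
Period 1:
Births: 220 × 0.251 = 55  |  470 × 0.214 = 101 → 156
Group 2: 580 × 0.951 = 552
Group 3: 220 × 0.947 = 208
Group 4: 470 × 0.965 + 270 × 0.27 = 454 + 73 = 527
End of period: [156, 552, 208, 527]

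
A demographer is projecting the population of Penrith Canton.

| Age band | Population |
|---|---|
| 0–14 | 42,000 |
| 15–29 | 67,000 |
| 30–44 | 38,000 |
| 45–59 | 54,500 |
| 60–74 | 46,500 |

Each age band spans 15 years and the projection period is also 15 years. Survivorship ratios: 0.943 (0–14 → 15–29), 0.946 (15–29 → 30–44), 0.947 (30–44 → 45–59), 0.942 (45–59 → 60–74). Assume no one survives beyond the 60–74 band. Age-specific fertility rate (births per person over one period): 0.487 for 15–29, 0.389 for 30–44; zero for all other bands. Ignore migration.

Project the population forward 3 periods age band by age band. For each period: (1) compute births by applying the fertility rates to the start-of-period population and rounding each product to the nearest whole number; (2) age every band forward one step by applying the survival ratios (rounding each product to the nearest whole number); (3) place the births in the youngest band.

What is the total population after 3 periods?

212105

Let band 1 be 0–14 through band 5 = 60–74.
Period 1:
Births: 67000 * 0.487 = 32629  |  38000 * 0.389 = 14782 ⇒ total 47411
Band 2: 42000 * 0.943 = 39606
Band 3: 67000 * 0.946 = 63382
Band 4: 38000 * 0.947 = 35986
Band 5: 54500 * 0.942 = 51339
End of period: [47411, 39606, 63382, 35986, 51339]
Period 2:
Births: 39606 * 0.487 = 19288  |  63382 * 0.389 = 24656 ⇒ total 43944
Band 2: 47411 * 0.943 = 44709
Band 3: 39606 * 0.946 = 37467
Band 4: 63382 * 0.947 = 60023
Band 5: 35986 * 0.942 = 33899
End of period: [43944, 44709, 37467, 60023, 33899]
Period 3:
Births: 44709 * 0.487 = 21773  |  37467 * 0.389 = 14575 ⇒ total 36348
Band 2: 43944 * 0.943 = 41439
Band 3: 44709 * 0.946 = 42295
Band 4: 37467 * 0.947 = 35481
Band 5: 60023 * 0.942 = 56542
End of period: [36348, 41439, 42295, 35481, 56542]
Total after period 3: 36348 + 41439 + 42295 + 35481 + 56542 = 212105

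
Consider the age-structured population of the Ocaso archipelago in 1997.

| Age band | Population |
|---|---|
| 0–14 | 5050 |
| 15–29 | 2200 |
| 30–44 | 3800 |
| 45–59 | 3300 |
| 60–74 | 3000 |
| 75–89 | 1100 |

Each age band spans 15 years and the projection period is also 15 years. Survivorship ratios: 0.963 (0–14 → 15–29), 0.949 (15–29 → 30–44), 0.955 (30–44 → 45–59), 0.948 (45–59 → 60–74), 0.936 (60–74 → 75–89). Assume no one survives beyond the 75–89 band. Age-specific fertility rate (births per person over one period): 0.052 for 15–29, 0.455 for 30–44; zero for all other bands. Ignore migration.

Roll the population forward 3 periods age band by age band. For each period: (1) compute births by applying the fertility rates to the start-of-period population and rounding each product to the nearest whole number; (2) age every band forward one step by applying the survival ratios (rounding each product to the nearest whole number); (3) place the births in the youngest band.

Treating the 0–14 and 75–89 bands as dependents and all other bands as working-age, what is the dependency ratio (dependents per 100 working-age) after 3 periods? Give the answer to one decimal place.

Period 1:
Births: 2200 * 0.052 = 114 ; 3800 * 0.455 = 1729 — total 1843
15–29: 5050 * 0.963 = 4863
30–44: 2200 * 0.949 = 2088
45–59: 3800 * 0.955 = 3629
60–74: 3300 * 0.948 = 3128
75–89: 3000 * 0.936 = 2808
Population now: 0–14=1843, 15–29=4863, 30–44=2088, 45–59=3629, 60–74=3128, 75–89=2808
Period 2:
Births: 4863 * 0.052 = 253 ; 2088 * 0.455 = 950 — total 1203
15–29: 1843 * 0.963 = 1775
30–44: 4863 * 0.949 = 4615
45–59: 2088 * 0.955 = 1994
60–74: 3629 * 0.948 = 3440
75–89: 3128 * 0.936 = 2928
Population now: 0–14=1203, 15–29=1775, 30–44=4615, 45–59=1994, 60–74=3440, 75–89=2928
Period 3:
Births: 1775 * 0.052 = 92 ; 4615 * 0.455 = 2100 — total 2192
15–29: 1203 * 0.963 = 1158
30–44: 1775 * 0.949 = 1684
45–59: 4615 * 0.955 = 4407
60–74: 1994 * 0.948 = 1890
75–89: 3440 * 0.936 = 3220
Population now: 0–14=2192, 15–29=1158, 30–44=1684, 45–59=4407, 60–74=1890, 75–89=3220
Dependents (band 0–14 + band 75–89) = 2192 + 3220 = 5412; working-age = 9139; ratio = 5412/9139 × 100 = 59.2

59.2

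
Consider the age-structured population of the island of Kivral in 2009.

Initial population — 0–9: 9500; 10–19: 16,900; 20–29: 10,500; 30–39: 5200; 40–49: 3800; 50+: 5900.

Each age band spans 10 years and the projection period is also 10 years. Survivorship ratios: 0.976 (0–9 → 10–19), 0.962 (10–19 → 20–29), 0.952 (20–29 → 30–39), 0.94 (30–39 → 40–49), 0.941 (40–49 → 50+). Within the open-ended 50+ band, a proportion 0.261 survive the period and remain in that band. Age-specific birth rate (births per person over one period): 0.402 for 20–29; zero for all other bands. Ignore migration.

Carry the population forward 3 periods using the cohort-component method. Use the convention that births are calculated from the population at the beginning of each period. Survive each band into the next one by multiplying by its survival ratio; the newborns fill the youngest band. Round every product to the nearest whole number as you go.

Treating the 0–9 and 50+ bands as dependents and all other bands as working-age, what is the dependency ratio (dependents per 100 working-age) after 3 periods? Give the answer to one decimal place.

Let group 1 be 0–9 through group 6 = 50+.
After projecting period 1:
Births: 10500 * 0.402 = 4221
Group 2: 9500 * 0.976 = 9272
Group 3: 16900 * 0.962 = 16258
Group 4: 10500 * 0.952 = 9996
Group 5: 5200 * 0.94 = 4888
Group 6: 3800 * 0.941 + 5900 * 0.261 = 3576 + 1540 = 5116
Giving 4221 / 9272 / 16258 / 9996 / 4888 / 5116.
After projecting period 2:
Births: 16258 * 0.402 = 6536
Group 2: 4221 * 0.976 = 4120
Group 3: 9272 * 0.962 = 8920
Group 4: 16258 * 0.952 = 15478
Group 5: 9996 * 0.94 = 9396
Group 6: 4888 * 0.941 + 5116 * 0.261 = 4600 + 1335 = 5935
Giving 6536 / 4120 / 8920 / 15478 / 9396 / 5935.
After projecting period 3:
Births: 8920 * 0.402 = 3586
Group 2: 6536 * 0.976 = 6379
Group 3: 4120 * 0.962 = 3963
Group 4: 8920 * 0.952 = 8492
Group 5: 15478 * 0.94 = 14549
Group 6: 9396 * 0.941 + 5935 * 0.261 = 8842 + 1549 = 10391
Giving 3586 / 6379 / 3963 / 8492 / 14549 / 10391.
Dependents (band 0–9 + band 50+) = 3586 + 10391 = 13977; working-age = 33383; ratio = 13977/33383 × 100 = 41.9

41.9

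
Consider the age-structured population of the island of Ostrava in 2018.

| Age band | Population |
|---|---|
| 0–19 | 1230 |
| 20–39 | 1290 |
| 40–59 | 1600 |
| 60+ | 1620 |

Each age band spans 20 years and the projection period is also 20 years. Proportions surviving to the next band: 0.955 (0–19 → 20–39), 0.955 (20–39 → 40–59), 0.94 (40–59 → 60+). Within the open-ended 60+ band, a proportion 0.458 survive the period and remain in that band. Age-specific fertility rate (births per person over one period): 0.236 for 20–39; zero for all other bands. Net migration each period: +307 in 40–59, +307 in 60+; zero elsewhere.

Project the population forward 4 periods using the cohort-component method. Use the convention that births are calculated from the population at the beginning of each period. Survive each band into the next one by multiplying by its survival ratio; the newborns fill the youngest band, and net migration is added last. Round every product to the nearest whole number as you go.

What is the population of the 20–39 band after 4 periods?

65

Period 1.
Births: 1290 × 0.236 = 304
20–39: 1230 × 0.955 = 1175
40–59: 1290 × 0.955 = 1232
60+: 1600 × 0.94 + 1620 × 0.458 = 1504 + 742 = 2246
Net migration: 40–59 + 307 → 1539; 60+ + 307 → 2553
End of period: [304, 1175, 1539, 2553]
Period 2.
Births: 1175 × 0.236 = 277
20–39: 304 × 0.955 = 290
40–59: 1175 × 0.955 = 1122
60+: 1539 × 0.94 + 2553 × 0.458 = 1447 + 1169 = 2616
Net migration: 40–59 + 307 → 1429; 60+ + 307 → 2923
End of period: [277, 290, 1429, 2923]
Period 3.
Births: 290 × 0.236 = 68
20–39: 277 × 0.955 = 265
40–59: 290 × 0.955 = 277
60+: 1429 × 0.94 + 2923 × 0.458 = 1343 + 1339 = 2682
Net migration: 40–59 + 307 → 584; 60+ + 307 → 2989
End of period: [68, 265, 584, 2989]
Period 4.
Births: 265 × 0.236 = 63
20–39: 68 × 0.955 = 65
40–59: 265 × 0.955 = 253
60+: 584 × 0.94 + 2989 × 0.458 = 549 + 1369 = 1918
Net migration: 40–59 + 307 → 560; 60+ + 307 → 2225
End of period: [63, 65, 560, 2225]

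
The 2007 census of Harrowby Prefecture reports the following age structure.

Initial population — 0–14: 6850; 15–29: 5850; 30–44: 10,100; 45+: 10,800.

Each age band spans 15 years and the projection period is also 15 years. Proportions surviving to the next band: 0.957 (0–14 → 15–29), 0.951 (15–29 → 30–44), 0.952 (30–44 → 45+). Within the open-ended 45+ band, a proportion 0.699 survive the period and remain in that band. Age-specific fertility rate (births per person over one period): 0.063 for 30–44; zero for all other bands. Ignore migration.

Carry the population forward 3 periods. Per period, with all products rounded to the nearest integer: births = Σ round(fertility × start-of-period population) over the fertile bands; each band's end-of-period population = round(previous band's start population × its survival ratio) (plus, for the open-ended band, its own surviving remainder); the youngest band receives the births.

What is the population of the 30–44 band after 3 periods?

(Bands numbered youngest = 1 to oldest = 4.)
[period 1]
Births: 10100 × 0.063 = 636
Band 2: 6850 × 0.957 = 6555
Band 3: 5850 × 0.951 = 5563
Band 4: 10100 × 0.952 + 10800 × 0.699 = 9615 + 7549 = 17164
→ [636, 6555, 5563, 17164]
[period 2]
Births: 5563 × 0.063 = 350
Band 2: 636 × 0.957 = 609
Band 3: 6555 × 0.951 = 6234
Band 4: 5563 × 0.952 + 17164 × 0.699 = 5296 + 11998 = 17294
→ [350, 609, 6234, 17294]
[period 3]
Births: 6234 × 0.063 = 393
Band 2: 350 × 0.957 = 335
Band 3: 609 × 0.951 = 579
Band 4: 6234 × 0.952 + 17294 × 0.699 = 5935 + 12089 = 18024
→ [393, 335, 579, 18024]

579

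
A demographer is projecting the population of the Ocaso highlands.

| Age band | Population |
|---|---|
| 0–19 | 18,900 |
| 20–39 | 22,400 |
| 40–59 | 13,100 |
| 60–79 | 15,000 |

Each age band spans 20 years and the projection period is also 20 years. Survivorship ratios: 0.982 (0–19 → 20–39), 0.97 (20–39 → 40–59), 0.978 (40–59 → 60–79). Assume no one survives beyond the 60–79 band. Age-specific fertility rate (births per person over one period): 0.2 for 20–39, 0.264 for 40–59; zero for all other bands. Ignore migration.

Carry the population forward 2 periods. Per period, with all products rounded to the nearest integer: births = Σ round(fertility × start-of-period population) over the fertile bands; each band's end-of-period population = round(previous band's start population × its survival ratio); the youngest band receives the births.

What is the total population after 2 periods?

56496

Period 1.
Births: 22400 × 0.2 = 4480 ; 13100 × 0.264 = 3458 ⇒ total 7938
20–39: 18900 × 0.982 = 18560
40–59: 22400 × 0.97 = 21728
60–79: 13100 × 0.978 = 12812
Giving 7938 / 18560 / 21728 / 12812.
Period 2.
Births: 18560 × 0.2 = 3712 ; 21728 × 0.264 = 5736 ⇒ total 9448
20–39: 7938 × 0.982 = 7795
40–59: 18560 × 0.97 = 18003
60–79: 21728 × 0.978 = 21250
Giving 9448 / 7795 / 18003 / 21250.
Total after period 2: 9448 + 7795 + 18003 + 21250 = 56496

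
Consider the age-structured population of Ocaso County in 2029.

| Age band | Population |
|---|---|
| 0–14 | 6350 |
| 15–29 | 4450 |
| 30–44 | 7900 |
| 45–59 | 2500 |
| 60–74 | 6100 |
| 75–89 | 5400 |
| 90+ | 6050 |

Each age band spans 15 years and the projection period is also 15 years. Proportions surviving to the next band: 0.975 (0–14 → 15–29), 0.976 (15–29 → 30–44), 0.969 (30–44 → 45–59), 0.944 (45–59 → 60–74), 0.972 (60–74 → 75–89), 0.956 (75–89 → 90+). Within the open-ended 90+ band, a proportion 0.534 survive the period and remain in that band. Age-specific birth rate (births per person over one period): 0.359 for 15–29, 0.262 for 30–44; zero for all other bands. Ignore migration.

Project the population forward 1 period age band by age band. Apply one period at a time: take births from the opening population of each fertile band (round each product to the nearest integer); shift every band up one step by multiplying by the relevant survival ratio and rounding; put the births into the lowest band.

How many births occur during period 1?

[period 1]
Births: 4450 * 0.359 = 1598 ; 7900 * 0.262 = 2070 — total 3668
15–29: 6350 * 0.975 = 6191
30–44: 4450 * 0.976 = 4343
45–59: 7900 * 0.969 = 7655
60–74: 2500 * 0.944 = 2360
75–89: 6100 * 0.972 = 5929
90+: 5400 * 0.956 + 6050 * 0.534 = 5162 + 3231 = 8393
Giving 3668 / 6191 / 4343 / 7655 / 2360 / 5929 / 8393.

3668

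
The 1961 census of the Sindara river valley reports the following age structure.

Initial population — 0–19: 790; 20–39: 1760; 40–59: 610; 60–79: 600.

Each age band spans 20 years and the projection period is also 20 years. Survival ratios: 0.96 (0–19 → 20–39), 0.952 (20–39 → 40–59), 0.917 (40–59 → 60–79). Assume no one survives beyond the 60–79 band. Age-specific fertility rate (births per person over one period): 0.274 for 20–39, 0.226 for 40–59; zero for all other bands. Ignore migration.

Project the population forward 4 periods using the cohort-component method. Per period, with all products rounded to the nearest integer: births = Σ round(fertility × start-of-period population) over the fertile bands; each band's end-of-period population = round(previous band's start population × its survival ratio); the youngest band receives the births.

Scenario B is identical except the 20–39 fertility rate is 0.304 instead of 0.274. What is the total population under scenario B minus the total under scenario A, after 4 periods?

131

Let band 1 be 0–19 through band 4 = 60–79.
— Period 1 —
Births: 1760 × 0.274 = 482, 610 × 0.226 = 138 ⇒ total 620
Band 2: 790 × 0.96 = 758
Band 3: 1760 × 0.952 = 1676
Band 4: 610 × 0.917 = 559
Population now: 0–19=620, 20–39=758, 40–59=1676, 60–79=559
— Period 2 —
Births: 758 × 0.274 = 208, 1676 × 0.226 = 379 ⇒ total 587
Band 2: 620 × 0.96 = 595
Band 3: 758 × 0.952 = 722
Band 4: 1676 × 0.917 = 1537
Population now: 0–19=587, 20–39=595, 40–59=722, 60–79=1537
— Period 3 —
Births: 595 × 0.274 = 163, 722 × 0.226 = 163 ⇒ total 326
Band 2: 587 × 0.96 = 564
Band 3: 595 × 0.952 = 566
Band 4: 722 × 0.917 = 662
Population now: 0–19=326, 20–39=564, 40–59=566, 60–79=662
— Period 4 —
Births: 564 × 0.274 = 155, 566 × 0.226 = 128 ⇒ total 283
Band 2: 326 × 0.96 = 313
Band 3: 564 × 0.952 = 537
Band 4: 566 × 0.917 = 519
Population now: 0–19=283, 20–39=313, 40–59=537, 60–79=519
Scenario A total after 4 periods: 1652
Scenario B projection —
— Period 1 —
Births: 1760 × 0.304 = 535, 610 × 0.226 = 138 ⇒ total 673
Band 2: 790 × 0.96 = 758
Band 3: 1760 × 0.952 = 1676
Band 4: 610 × 0.917 = 559
Population now: 0–19=673, 20–39=758, 40–59=1676, 60–79=559
— Period 2 —
Births: 758 × 0.304 = 230, 1676 × 0.226 = 379 ⇒ total 609
Band 2: 673 × 0.96 = 646
Band 3: 758 × 0.952 = 722
Band 4: 1676 × 0.917 = 1537
Population now: 0–19=609, 20–39=646, 40–59=722, 60–79=1537
— Period 3 —
Births: 646 × 0.304 = 196, 722 × 0.226 = 163 ⇒ total 359
Band 2: 609 × 0.96 = 585
Band 3: 646 × 0.952 = 615
Band 4: 722 × 0.917 = 662
Population now: 0–19=359, 20–39=585, 40–59=615, 60–79=662
— Period 4 —
Births: 585 × 0.304 = 178, 615 × 0.226 = 139 ⇒ total 317
Band 2: 359 × 0.96 = 345
Band 3: 585 × 0.952 = 557
Band 4: 615 × 0.917 = 564
Population now: 0–19=317, 20–39=345, 40–59=557, 60–79=564
Scenario B total after 4 periods: 1783
Difference B − A = 1783 − 1652 = 131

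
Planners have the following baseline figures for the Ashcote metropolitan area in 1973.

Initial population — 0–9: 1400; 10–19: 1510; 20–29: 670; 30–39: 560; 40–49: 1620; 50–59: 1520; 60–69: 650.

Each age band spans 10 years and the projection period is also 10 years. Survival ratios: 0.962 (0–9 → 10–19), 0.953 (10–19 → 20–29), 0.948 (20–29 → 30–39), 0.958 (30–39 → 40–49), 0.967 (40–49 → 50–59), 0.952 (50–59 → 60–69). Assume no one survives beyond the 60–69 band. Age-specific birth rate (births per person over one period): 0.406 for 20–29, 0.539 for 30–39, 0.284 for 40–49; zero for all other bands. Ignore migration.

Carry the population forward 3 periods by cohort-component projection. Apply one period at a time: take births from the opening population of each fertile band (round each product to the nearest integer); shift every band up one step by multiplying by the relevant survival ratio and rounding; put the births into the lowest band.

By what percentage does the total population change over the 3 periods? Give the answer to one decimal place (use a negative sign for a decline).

After projecting period 1:
Births: 670 * 0.406 = 272 ; 560 * 0.539 = 302 ; 1620 * 0.284 = 460 → total 1034
10–19: 1400 * 0.962 = 1347
20–29: 1510 * 0.953 = 1439
30–39: 670 * 0.948 = 635
40–49: 560 * 0.958 = 536
50–59: 1620 * 0.967 = 1567
60–69: 1520 * 0.952 = 1447
Population now: 0–9=1034, 10–19=1347, 20–29=1439, 30–39=635, 40–49=536, 50–59=1567, 60–69=1447
After projecting period 2:
Births: 1439 * 0.406 = 584 ; 635 * 0.539 = 342 ; 536 * 0.284 = 152 → total 1078
10–19: 1034 * 0.962 = 995
20–29: 1347 * 0.953 = 1284
30–39: 1439 * 0.948 = 1364
40–49: 635 * 0.958 = 608
50–59: 536 * 0.967 = 518
60–69: 1567 * 0.952 = 1492
Population now: 0–9=1078, 10–19=995, 20–29=1284, 30–39=1364, 40–49=608, 50–59=518, 60–69=1492
After projecting period 3:
Births: 1284 * 0.406 = 521 ; 1364 * 0.539 = 735 ; 608 * 0.284 = 173 → total 1429
10–19: 1078 * 0.962 = 1037
20–29: 995 * 0.953 = 948
30–39: 1284 * 0.948 = 1217
40–49: 1364 * 0.958 = 1307
50–59: 608 * 0.967 = 588
60–69: 518 * 0.952 = 493
Population now: 0–9=1429, 10–19=1037, 20–29=948, 30–39=1217, 40–49=1307, 50–59=588, 60–69=493
Total: 7930 → 7019; change = -911; percentage change = -11.5%

-11.5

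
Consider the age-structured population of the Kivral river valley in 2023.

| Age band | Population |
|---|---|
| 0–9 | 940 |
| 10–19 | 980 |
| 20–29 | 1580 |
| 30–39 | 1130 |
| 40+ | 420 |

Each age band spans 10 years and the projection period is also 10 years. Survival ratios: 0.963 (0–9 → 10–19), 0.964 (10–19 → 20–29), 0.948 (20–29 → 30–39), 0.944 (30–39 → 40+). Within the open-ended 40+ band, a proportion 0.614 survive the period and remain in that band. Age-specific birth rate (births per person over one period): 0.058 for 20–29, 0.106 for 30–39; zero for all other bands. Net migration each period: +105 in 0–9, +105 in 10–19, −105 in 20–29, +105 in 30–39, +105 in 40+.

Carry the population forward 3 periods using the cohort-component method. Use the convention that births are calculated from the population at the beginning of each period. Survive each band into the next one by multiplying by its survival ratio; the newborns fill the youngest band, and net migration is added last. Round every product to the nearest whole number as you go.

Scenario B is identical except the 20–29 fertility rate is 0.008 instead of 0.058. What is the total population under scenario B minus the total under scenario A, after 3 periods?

After projecting period 1:
Births: 1580 * 0.058 = 92 ; 1130 * 0.106 = 120 — total 212
10–19: 940 * 0.963 = 905
20–29: 980 * 0.964 = 945
30–39: 1580 * 0.948 = 1498
40+: 1130 * 0.944 + 420 * 0.614 = 1067 + 258 = 1325
Net migration: 0–9 + 105 → 317; 10–19 + 105 → 1010; 20–29 − 105 → 840; 30–39 + 105 → 1603; 40+ + 105 → 1430
End of period: [317, 1010, 840, 1603, 1430]
After projecting period 2:
Births: 840 * 0.058 = 49 ; 1603 * 0.106 = 170 — total 219
10–19: 317 * 0.963 = 305
20–29: 1010 * 0.964 = 974
30–39: 840 * 0.948 = 796
40+: 1603 * 0.944 + 1430 * 0.614 = 1513 + 878 = 2391
Net migration: 0–9 + 105 → 324; 10–19 + 105 → 410; 20–29 − 105 → 869; 30–39 + 105 → 901; 40+ + 105 → 2496
End of period: [324, 410, 869, 901, 2496]
After projecting period 3:
Births: 869 * 0.058 = 50 ; 901 * 0.106 = 96 — total 146
10–19: 324 * 0.963 = 312
20–29: 410 * 0.964 = 395
30–39: 869 * 0.948 = 824
40+: 901 * 0.944 + 2496 * 0.614 = 851 + 1533 = 2384
Net migration: 0–9 + 105 → 251; 10–19 + 105 → 417; 20–29 − 105 → 290; 30–39 + 105 → 929; 40+ + 105 → 2489
End of period: [251, 417, 290, 929, 2489]
Scenario A total after 3 periods: 4376
Scenario B projection —
After projecting period 1:
Births: 1580 * 0.008 = 13 ; 1130 * 0.106 = 120 — total 133
10–19: 940 * 0.963 = 905
20–29: 980 * 0.964 = 945
30–39: 1580 * 0.948 = 1498
40+: 1130 * 0.944 + 420 * 0.614 = 1067 + 258 = 1325
Net migration: 0–9 + 105 → 238; 10–19 + 105 → 1010; 20–29 − 105 → 840; 30–39 + 105 → 1603; 40+ + 105 → 1430
End of period: [238, 1010, 840, 1603, 1430]
After projecting period 2:
Births: 840 * 0.008 = 7 ; 1603 * 0.106 = 170 — total 177
10–19: 238 * 0.963 = 229
20–29: 1010 * 0.964 = 974
30–39: 840 * 0.948 = 796
40+: 1603 * 0.944 + 1430 * 0.614 = 1513 + 878 = 2391
Net migration: 0–9 + 105 → 282; 10–19 + 105 → 334; 20–29 − 105 → 869; 30–39 + 105 → 901; 40+ + 105 → 2496
End of period: [282, 334, 869, 901, 2496]
After projecting period 3:
Births: 869 * 0.008 = 7 ; 901 * 0.106 = 96 — total 103
10–19: 282 * 0.963 = 272
20–29: 334 * 0.964 = 322
30–39: 869 * 0.948 = 824
40+: 901 * 0.944 + 2496 * 0.614 = 851 + 1533 = 2384
Net migration: 0–9 + 105 → 208; 10–19 + 105 → 377; 20–29 − 105 → 217; 30–39 + 105 → 929; 40+ + 105 → 2489
End of period: [208, 377, 217, 929, 2489]
Scenario B total after 3 periods: 4220
Difference B − A = 4220 − 4376 = -156

-156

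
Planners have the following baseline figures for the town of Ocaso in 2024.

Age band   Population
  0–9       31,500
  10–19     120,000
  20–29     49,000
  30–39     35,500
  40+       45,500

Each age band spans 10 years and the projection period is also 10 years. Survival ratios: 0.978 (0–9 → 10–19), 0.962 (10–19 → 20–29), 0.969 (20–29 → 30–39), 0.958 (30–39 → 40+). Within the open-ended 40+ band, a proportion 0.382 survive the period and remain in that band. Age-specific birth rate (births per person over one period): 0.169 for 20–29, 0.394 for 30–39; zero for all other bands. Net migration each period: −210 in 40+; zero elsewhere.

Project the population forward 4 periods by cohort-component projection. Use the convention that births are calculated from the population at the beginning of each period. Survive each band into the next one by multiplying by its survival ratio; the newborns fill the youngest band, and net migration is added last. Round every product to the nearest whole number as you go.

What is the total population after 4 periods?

196730

(Groups numbered youngest = 1 to oldest = 5.)
After projecting period 1:
Births: 49000 × 0.169 = 8281 ; 35500 × 0.394 = 13987 → total 22268
Group 2: 31500 × 0.978 = 30807
Group 3: 120000 × 0.962 = 115440
Group 4: 49000 × 0.969 = 47481
Group 5: 35500 × 0.958 + 45500 × 0.382 = 34009 + 17381 = 51390
Net migration: Group 5 − 210 → 51180
End of period: [22268, 30807, 115440, 47481, 51180]
After projecting period 2:
Births: 115440 × 0.169 = 19509 ; 47481 × 0.394 = 18708 → total 38217
Group 2: 22268 × 0.978 = 21778
Group 3: 30807 × 0.962 = 29636
Group 4: 115440 × 0.969 = 111861
Group 5: 47481 × 0.958 + 51180 × 0.382 = 45487 + 19551 = 65038
Net migration: Group 5 − 210 → 64828
End of period: [38217, 21778, 29636, 111861, 64828]
After projecting period 3:
Births: 29636 × 0.169 = 5008 ; 111861 × 0.394 = 44073 → total 49081
Group 2: 38217 × 0.978 = 37376
Group 3: 21778 × 0.962 = 20950
Group 4: 29636 × 0.969 = 28717
Group 5: 111861 × 0.958 + 64828 × 0.382 = 107163 + 24764 = 131927
Net migration: Group 5 − 210 → 131717
End of period: [49081, 37376, 20950, 28717, 131717]
After projecting period 4:
Births: 20950 × 0.169 = 3541 ; 28717 × 0.394 = 11314 → total 14855
Group 2: 49081 × 0.978 = 48001
Group 3: 37376 × 0.962 = 35956
Group 4: 20950 × 0.969 = 20301
Group 5: 28717 × 0.958 + 131717 × 0.382 = 27511 + 50316 = 77827
Net migration: Group 5 − 210 → 77617
End of period: [14855, 48001, 35956, 20301, 77617]
Total after period 4: 14855 + 48001 + 35956 + 20301 + 77617 = 196730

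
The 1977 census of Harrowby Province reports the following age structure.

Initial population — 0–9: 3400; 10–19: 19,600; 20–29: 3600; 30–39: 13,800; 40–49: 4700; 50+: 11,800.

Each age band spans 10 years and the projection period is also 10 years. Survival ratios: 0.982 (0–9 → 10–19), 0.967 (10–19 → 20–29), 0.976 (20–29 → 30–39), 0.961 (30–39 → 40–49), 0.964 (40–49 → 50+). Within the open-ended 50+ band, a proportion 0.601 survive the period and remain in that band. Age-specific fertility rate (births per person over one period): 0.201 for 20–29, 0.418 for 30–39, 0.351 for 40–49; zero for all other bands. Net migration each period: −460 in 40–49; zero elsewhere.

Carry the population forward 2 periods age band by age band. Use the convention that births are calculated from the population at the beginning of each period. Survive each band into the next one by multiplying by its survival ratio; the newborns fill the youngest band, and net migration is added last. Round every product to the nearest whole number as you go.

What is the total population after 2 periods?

61738

[period 1]
Births: 3600 × 0.201 = 724  |  13800 × 0.418 = 5768  |  4700 × 0.351 = 1650 → total 8142
10–19: 3400 × 0.982 = 3339
20–29: 19600 × 0.967 = 18953
30–39: 3600 × 0.976 = 3514
40–49: 13800 × 0.961 = 13262
50+: 4700 × 0.964 + 11800 × 0.601 = 4531 + 7092 = 11623
Net migration: 40–49 − 460 → 12802
End of period: [8142, 3339, 18953, 3514, 12802, 11623]
[period 2]
Births: 18953 × 0.201 = 3810  |  3514 × 0.418 = 1469  |  12802 × 0.351 = 4494 → total 9773
10–19: 8142 × 0.982 = 7995
20–29: 3339 × 0.967 = 3229
30–39: 18953 × 0.976 = 18498
40–49: 3514 × 0.961 = 3377
50+: 12802 × 0.964 + 11623 × 0.601 = 12341 + 6985 = 19326
Net migration: 40–49 − 460 → 2917
End of period: [9773, 7995, 3229, 18498, 2917, 19326]
Total after period 2: 9773 + 7995 + 3229 + 18498 + 2917 + 19326 = 61738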